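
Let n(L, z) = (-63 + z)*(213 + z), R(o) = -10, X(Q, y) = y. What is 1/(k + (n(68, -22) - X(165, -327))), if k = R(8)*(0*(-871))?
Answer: -1/15908 ≈ -6.2861e-5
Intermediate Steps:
k = 0 (k = -0*(-871) = -10*0 = 0)
1/(k + (n(68, -22) - X(165, -327))) = 1/(0 + ((-13419 + (-22)² + 150*(-22)) - 1*(-327))) = 1/(0 + ((-13419 + 484 - 3300) + 327)) = 1/(0 + (-16235 + 327)) = 1/(0 - 15908) = 1/(-15908) = -1/15908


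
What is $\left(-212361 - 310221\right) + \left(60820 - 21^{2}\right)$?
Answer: $-462203$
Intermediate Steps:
$\left(-212361 - 310221\right) + \left(60820 - 21^{2}\right) = -522582 + \left(60820 - 441\right) = -522582 + 60379 = -462203$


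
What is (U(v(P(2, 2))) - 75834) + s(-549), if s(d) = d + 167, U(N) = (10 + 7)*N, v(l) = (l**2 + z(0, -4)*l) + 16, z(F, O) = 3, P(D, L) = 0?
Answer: -75944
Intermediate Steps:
v(l) = 16 + l**2 + 3*l (v(l) = (l**2 + 3*l) + 16 = 16 + l**2 + 3*l)
U(N) = 17*N
s(d) = 167 + d
(U(v(P(2, 2))) - 75834) + s(-549) = (17*(16 + 0**2 + 3*0) - 75834) + (167 - 549) = (17*(16 + 0 + 0) - 75834) - 382 = (17*16 - 75834) - 382 = (272 - 75834) - 382 = -75562 - 382 = -75944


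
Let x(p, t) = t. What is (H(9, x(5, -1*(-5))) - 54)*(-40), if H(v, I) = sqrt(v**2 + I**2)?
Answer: 2160 - 40*sqrt(106) ≈ 1748.2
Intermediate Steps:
H(v, I) = sqrt(I**2 + v**2)
(H(9, x(5, -1*(-5))) - 54)*(-40) = (sqrt((-1*(-5))**2 + 9**2) - 54)*(-40) = (sqrt(5**2 + 81) - 54)*(-40) = (sqrt(25 + 81) - 54)*(-40) = (sqrt(106) - 54)*(-40) = (-54 + sqrt(106))*(-40) = 2160 - 40*sqrt(106)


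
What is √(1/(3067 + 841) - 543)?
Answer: 7*I*√42310939/1954 ≈ 23.302*I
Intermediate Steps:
√(1/(3067 + 841) - 543) = √(1/3908 - 543) = √(-2122043/3908) = 7*I*√42310939/1954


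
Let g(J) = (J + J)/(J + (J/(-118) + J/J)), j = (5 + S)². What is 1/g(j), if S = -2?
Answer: 1171/2124 ≈ 0.55132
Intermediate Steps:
j = 9 (j = (5 - 2)² = 3² = 9)
g(J) = 2*J/(1 + 117*J/118) (g(J) = (2*J)/(J + (J*(-1/118) + 1)) = (2*J)/(J + (-J/118 + 1)) = (2*J)/(J + (1 - J/118)) = (2*J)/(1 + 117*J/118) = 2*J/(1 + 117*J/118))
1/g(j) = 1/(236*9/(118 + 117*9)) = 1/(236*9/(118 + 1053)) = 1/(236*9/1171) = 1/(236*9*(1/1171)) = 1/(2124/1171) = 1171/2124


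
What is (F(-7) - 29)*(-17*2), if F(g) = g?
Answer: 1224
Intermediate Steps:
(F(-7) - 29)*(-17*2) = (-7 - 29)*(-17*2) = -36*(-34) = 1224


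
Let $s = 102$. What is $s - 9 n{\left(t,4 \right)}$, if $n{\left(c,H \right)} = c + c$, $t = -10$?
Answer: $282$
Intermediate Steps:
$n{\left(c,H \right)} = 2 c$
$s - 9 n{\left(t,4 \right)} = 102 - 9 \cdot 2 \left(-10\right) = 102 - -180 = 102 + 180 = 282$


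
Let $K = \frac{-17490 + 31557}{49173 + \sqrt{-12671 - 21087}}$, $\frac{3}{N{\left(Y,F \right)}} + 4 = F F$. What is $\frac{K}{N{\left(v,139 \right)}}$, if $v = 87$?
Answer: $\frac{4453963129449}{2418017687} - \frac{90577413 i \sqrt{33758}}{2418017687} \approx 1842.0 - 6.8825 i$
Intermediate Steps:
$N{\left(Y,F \right)} = \frac{3}{-4 + F^{2}}$ ($N{\left(Y,F \right)} = \frac{3}{-4 + F F} = \frac{3}{-4 + F^{2}}$)
$K = \frac{14067}{49173 + i \sqrt{33758}}$ ($K = \frac{14067}{49173 + \sqrt{-33758}} = \frac{14067}{49173 + i \sqrt{33758}} \approx 0.28607 - 0.0010689 i$)
$\frac{K}{N{\left(v,139 \right)}} = \frac{\frac{691716591}{2418017687} - \frac{14067 i \sqrt{33758}}{2418017687}}{3 \frac{1}{-4 + 139^{2}}} = \frac{\frac{691716591}{2418017687} - \frac{14067 i \sqrt{33758}}{2418017687}}{3 \frac{1}{-4 + 19321}} = \frac{\frac{691716591}{2418017687} - \frac{14067 i \sqrt{33758}}{2418017687}}{3 \cdot \frac{1}{19317}} = \left(\frac{691716591}{2418017687} - \frac{14067 i \sqrt{33758}}{2418017687}\right) \frac{1}{\frac{1}{6439}} = \left(\frac{691716591}{2418017687} - \frac{14067 i \sqrt{33758}}{2418017687}\right) 6439 = \frac{4453963129449}{2418017687} - \frac{90577413 i \sqrt{33758}}{2418017687}$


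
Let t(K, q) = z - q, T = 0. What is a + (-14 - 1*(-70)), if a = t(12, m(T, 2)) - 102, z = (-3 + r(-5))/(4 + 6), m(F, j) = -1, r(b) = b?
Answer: -229/5 ≈ -45.800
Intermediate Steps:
z = -⅘ (z = (-3 - 5)/(4 + 6) = -8/10 = -8*⅒ = -⅘ ≈ -0.80000)
t(K, q) = -⅘ - q
a = -509/5 (a = (-⅘ - 1*(-1)) - 102 = (-⅘ + 1) - 102 = ⅕ - 102 = -509/5 ≈ -101.80)
a + (-14 - 1*(-70)) = -509/5 + (-14 - 1*(-70)) = -509/5 + (-14 + 70) = -509/5 + 56 = -229/5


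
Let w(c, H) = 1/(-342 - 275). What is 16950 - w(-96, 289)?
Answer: 10458151/617 ≈ 16950.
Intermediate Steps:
w(c, H) = -1/617 (w(c, H) = 1/(-617) = -1/617)
16950 - w(-96, 289) = 16950 - 1*(-1/617) = 16950 + 1/617 = 10458151/617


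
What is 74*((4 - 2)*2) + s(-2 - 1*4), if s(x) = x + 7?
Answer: 297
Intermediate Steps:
s(x) = 7 + x
74*((4 - 2)*2) + s(-2 - 1*4) = 74*((4 - 2)*2) + (7 + (-2 - 1*4)) = 74*(2*2) + (7 + (-2 - 4)) = 74*4 + (7 - 6) = 296 + 1 = 297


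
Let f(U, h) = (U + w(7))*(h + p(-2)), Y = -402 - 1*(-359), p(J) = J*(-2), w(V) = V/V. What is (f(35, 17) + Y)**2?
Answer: 508369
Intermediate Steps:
w(V) = 1
p(J) = -2*J
Y = -43 (Y = -402 + 359 = -43)
f(U, h) = (1 + U)*(4 + h) (f(U, h) = (U + 1)*(h - 2*(-2)) = (1 + U)*(h + 4) = (1 + U)*(4 + h))
(f(35, 17) + Y)**2 = ((4 + 17 + 4*35 + 35*17) - 43)**2 = ((4 + 17 + 140 + 595) - 43)**2 = (756 - 43)**2 = 713**2 = 508369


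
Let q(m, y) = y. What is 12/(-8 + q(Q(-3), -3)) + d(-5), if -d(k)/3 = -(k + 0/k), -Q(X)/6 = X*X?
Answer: -177/11 ≈ -16.091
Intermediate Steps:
Q(X) = -6*X**2 (Q(X) = -6*X*X = -6*X**2)
d(k) = 3*k (d(k) = -(-3)*(k + 0/k) = -(-3)*(k + 0) = -(-3)*k = 3*k)
12/(-8 + q(Q(-3), -3)) + d(-5) = 12/(-8 - 3) + 3*(-5) = 12/(-11) - 15 = 12*(-1/11) - 15 = -12/11 - 15 = -177/11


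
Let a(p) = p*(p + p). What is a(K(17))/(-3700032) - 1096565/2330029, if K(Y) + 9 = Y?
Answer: -63400372403/134705966577 ≈ -0.47066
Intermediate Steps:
K(Y) = -9 + Y
a(p) = 2*p**2 (a(p) = p*(2*p) = 2*p**2)
a(K(17))/(-3700032) - 1096565/2330029 = (2*(-9 + 17)**2)/(-3700032) - 1096565/2330029 = (2*8**2)*(-1/3700032) - 1096565*1/2330029 = (2*64)*(-1/3700032) - 1096565/2330029 = 128*(-1/3700032) - 1096565/2330029 = -2/57813 - 1096565/2330029 = -63400372403/134705966577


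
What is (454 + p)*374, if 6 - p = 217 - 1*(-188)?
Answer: 20570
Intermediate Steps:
p = -399 (p = 6 - (217 - 1*(-188)) = 6 - (217 + 188) = 6 - 1*405 = 6 - 405 = -399)
(454 + p)*374 = (454 - 399)*374 = 55*374 = 20570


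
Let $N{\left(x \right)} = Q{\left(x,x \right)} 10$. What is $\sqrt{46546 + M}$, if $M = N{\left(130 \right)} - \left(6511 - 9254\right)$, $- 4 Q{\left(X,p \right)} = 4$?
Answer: $\sqrt{49279} \approx 221.99$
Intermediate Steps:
$Q{\left(X,p \right)} = -1$ ($Q{\left(X,p \right)} = \left(- \frac{1}{4}\right) 4 = -1$)
$N{\left(x \right)} = -10$ ($N{\left(x \right)} = \left(-1\right) 10 = -10$)
$M = 2733$ ($M = -10 - \left(6511 - 9254\right) = -10 - -2743 = -10 + 2743 = 2733$)
$\sqrt{46546 + M} = \sqrt{46546 + 2733} = \sqrt{49279}$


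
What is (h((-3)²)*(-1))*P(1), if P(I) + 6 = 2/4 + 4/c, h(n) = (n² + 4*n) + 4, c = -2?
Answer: 1815/2 ≈ 907.50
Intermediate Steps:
h(n) = 4 + n² + 4*n
P(I) = -15/2 (P(I) = -6 + (2/4 + 4/(-2)) = -6 + (2*(¼) + 4*(-½)) = -6 + (½ - 2) = -6 - 3/2 = -15/2)
(h((-3)²)*(-1))*P(1) = ((4 + ((-3)²)² + 4*(-3)²)*(-1))*(-15/2) = ((4 + 9² + 4*9)*(-1))*(-15/2) = ((4 + 81 + 36)*(-1))*(-15/2) = (121*(-1))*(-15/2) = -121*(-15/2) = 1815/2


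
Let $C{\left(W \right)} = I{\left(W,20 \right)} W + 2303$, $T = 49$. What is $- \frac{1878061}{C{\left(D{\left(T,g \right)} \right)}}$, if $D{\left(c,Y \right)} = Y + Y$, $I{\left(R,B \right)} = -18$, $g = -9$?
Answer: $- \frac{1878061}{2627} \approx -714.91$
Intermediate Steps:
$D{\left(c,Y \right)} = 2 Y$
$C{\left(W \right)} = 2303 - 18 W$ ($C{\left(W \right)} = - 18 W + 2303 = 2303 - 18 W$)
$- \frac{1878061}{C{\left(D{\left(T,g \right)} \right)}} = - \frac{1878061}{2303 - 18 \cdot 2 \left(-9\right)} = - \frac{1878061}{2303 - -324} = - \frac{1878061}{2303 + 324} = - \frac{1878061}{2627}$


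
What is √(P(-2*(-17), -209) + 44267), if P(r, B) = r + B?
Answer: 2*√11023 ≈ 209.98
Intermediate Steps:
P(r, B) = B + r
√(P(-2*(-17), -209) + 44267) = √((-209 - 2*(-17)) + 44267) = √((-209 + 34) + 44267) = √(-175 + 44267) = √44092 = 2*√11023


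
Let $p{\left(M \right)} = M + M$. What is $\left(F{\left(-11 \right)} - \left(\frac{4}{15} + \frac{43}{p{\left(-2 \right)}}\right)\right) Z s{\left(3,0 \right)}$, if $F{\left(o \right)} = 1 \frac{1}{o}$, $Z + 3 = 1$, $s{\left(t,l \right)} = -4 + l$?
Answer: $\frac{13718}{165} \approx 83.139$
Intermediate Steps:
$p{\left(M \right)} = 2 M$
$Z = -2$ ($Z = -3 + 1 = -2$)
$F{\left(o \right)} = \frac{1}{o}$
$\left(F{\left(-11 \right)} - \left(\frac{4}{15} + \frac{43}{p{\left(-2 \right)}}\right)\right) Z s{\left(3,0 \right)} = \left(\frac{1}{-11} - \left(- \frac{43}{4} + \frac{4}{15}\right)\right) \left(- 2 \left(-4 + 0\right)\right) = \left(- \frac{1}{11} - \left(\frac{4}{15} + \frac{43}{-4}\right)\right) \left(\left(-2\right) \left(-4\right)\right) = \left(- \frac{1}{11} - - \frac{629}{60}\right) 8 = \left(- \frac{1}{11} + \left(\frac{43}{4} - \frac{4}{15}\right)\right) 8 = \left(- \frac{1}{11} + \frac{629}{60}\right) 8 = \frac{6859}{660} \cdot 8 = \frac{13718}{165}$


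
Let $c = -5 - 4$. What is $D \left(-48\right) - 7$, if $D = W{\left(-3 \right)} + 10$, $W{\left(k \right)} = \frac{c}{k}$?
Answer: $-631$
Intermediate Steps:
$c = -9$
$W{\left(k \right)} = - \frac{9}{k}$
$D = 13$ ($D = - \frac{9}{-3} + 10 = \left(-9\right) \left(- \frac{1}{3}\right) + 10 = 3 + 10 = 13$)
$D \left(-48\right) - 7 = 13 \left(-48\right) - 7 = -624 - 7 = -631$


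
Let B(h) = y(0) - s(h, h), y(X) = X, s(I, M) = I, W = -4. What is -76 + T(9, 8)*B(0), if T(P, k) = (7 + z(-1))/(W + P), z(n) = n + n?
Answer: -76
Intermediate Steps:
z(n) = 2*n
T(P, k) = 5/(-4 + P) (T(P, k) = (7 + 2*(-1))/(-4 + P) = (7 - 2)/(-4 + P) = 5/(-4 + P))
B(h) = -h (B(h) = 0 - h = -h)
-76 + T(9, 8)*B(0) = -76 + (5/(-4 + 9))*(-1*0) = -76 + (5/5)*0 = -76 + (5*(⅕))*0 = -76 + 1*0 = -76 + 0 = -76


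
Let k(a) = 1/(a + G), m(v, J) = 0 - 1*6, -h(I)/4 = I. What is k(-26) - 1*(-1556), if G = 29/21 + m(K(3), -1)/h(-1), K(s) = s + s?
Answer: 1706890/1097 ≈ 1556.0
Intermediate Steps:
h(I) = -4*I
K(s) = 2*s
m(v, J) = -6 (m(v, J) = 0 - 6 = -6)
G = -5/42 (G = 29/21 - 6/((-4*(-1))) = 29*(1/21) - 6/4 = 29/21 - 6*¼ = 29/21 - 3/2 = -5/42 ≈ -0.11905)
k(a) = 1/(-5/42 + a) (k(a) = 1/(a - 5/42) = 1/(-5/42 + a))
k(-26) - 1*(-1556) = 42/(-5 + 42*(-26)) - 1*(-1556) = 42/(-5 - 1092) + 1556 = 42/(-1097) + 1556 = 42*(-1/1097) + 1556 = -42/1097 + 1556 = 1706890/1097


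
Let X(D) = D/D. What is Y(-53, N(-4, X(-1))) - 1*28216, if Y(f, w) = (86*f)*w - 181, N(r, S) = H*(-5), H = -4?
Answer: -119557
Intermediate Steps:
X(D) = 1
N(r, S) = 20 (N(r, S) = -4*(-5) = 20)
Y(f, w) = -181 + 86*f*w (Y(f, w) = 86*f*w - 181 = -181 + 86*f*w)
Y(-53, N(-4, X(-1))) - 1*28216 = (-181 + 86*(-53)*20) - 1*28216 = (-181 - 91160) - 28216 = -91341 - 28216 = -119557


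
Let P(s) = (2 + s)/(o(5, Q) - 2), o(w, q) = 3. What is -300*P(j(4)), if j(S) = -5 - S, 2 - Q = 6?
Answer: 2100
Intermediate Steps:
Q = -4 (Q = 2 - 1*6 = 2 - 6 = -4)
P(s) = 2 + s (P(s) = (2 + s)/(3 - 2) = (2 + s)/1 = (2 + s)*1 = 2 + s)
-300*P(j(4)) = -300*(2 + (-5 - 1*4)) = -300*(2 + (-5 - 4)) = -300*(2 - 9) = -300*(-7) = 2100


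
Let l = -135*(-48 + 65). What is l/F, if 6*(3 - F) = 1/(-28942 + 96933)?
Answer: -936236070/1223837 ≈ -765.00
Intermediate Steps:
l = -2295 (l = -135*17 = -2295)
F = 1223837/407946 (F = 3 - 1/(6*(-28942 + 96933)) = 3 - 1/6/67991 = 3 - 1/6*1/67991 = 3 - 1/407946 = 1223837/407946 ≈ 3.0000)
l/F = -2295/1223837/407946 = -2295*407946/1223837 = -936236070/1223837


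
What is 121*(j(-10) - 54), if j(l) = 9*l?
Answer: -17424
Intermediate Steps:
121*(j(-10) - 54) = 121*(9*(-10) - 54) = 121*(-90 - 54) = 121*(-144) = -17424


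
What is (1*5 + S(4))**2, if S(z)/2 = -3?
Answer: 1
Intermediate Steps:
S(z) = -6 (S(z) = 2*(-3) = -6)
(1*5 + S(4))**2 = (1*5 - 6)**2 = (5 - 6)**2 = (-1)**2 = 1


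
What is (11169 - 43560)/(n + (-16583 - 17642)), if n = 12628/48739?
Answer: 175411661/185342183 ≈ 0.94642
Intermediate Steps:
n = 12628/48739 (n = 12628*(1/48739) = 12628/48739 ≈ 0.25909)
(11169 - 43560)/(n + (-16583 - 17642)) = (11169 - 43560)/(12628/48739 + (-16583 - 17642)) = -32391/(12628/48739 - 34225) = -32391/(-1668079647/48739) = -32391*(-48739/1668079647) = 175411661/185342183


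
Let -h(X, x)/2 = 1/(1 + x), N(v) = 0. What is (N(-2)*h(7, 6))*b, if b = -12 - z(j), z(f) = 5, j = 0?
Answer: 0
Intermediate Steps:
h(X, x) = -2/(1 + x)
b = -17 (b = -12 - 1*5 = -12 - 5 = -17)
(N(-2)*h(7, 6))*b = (0*(-2/(1 + 6)))*(-17) = (0*(-2/7))*(-17) = 0*(-17) = 0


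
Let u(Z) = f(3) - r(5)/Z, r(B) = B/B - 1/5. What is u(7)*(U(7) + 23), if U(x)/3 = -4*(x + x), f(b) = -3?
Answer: 3161/7 ≈ 451.57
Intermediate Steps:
r(B) = ⅘ (r(B) = 1 - 1*⅕ = 1 - ⅕ = ⅘)
U(x) = -24*x (U(x) = 3*(-4*(x + x)) = 3*(-8*x) = -24*x)
u(Z) = -3 - 4/(5*Z)
u(7)*(U(7) + 23) = (-3 - ⅘/7)*(-24*7 + 23) = (-3 - ⅘*⅐)*(-168 + 23) = (-3 - 4/35)*(-145) = -109/35*(-145) = 3161/7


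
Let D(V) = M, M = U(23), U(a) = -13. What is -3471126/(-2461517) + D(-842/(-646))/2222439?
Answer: 7714333796593/5470571379963 ≈ 1.4102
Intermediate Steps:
M = -13
D(V) = -13
-3471126/(-2461517) + D(-842/(-646))/2222439 = -3471126/(-2461517) - 13/2222439 = -3471126*(-1/2461517) - 13*1/2222439 = 3471126/2461517 - 13/2222439 = 7714333796593/5470571379963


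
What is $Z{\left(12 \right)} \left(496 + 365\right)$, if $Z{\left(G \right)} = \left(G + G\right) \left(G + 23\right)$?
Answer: $723240$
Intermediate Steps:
$Z{\left(G \right)} = 2 G \left(23 + G\right)$
$Z{\left(12 \right)} \left(496 + 365\right) = 2 \cdot 12 \left(23 + 12\right) \left(496 + 365\right) = 2 \cdot 12 \cdot 35 \cdot 861 = 840 \cdot 861 = 723240$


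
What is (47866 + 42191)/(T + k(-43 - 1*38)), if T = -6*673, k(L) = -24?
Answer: -30019/1354 ≈ -22.171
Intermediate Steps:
T = -4038
(47866 + 42191)/(T + k(-43 - 1*38)) = (47866 + 42191)/(-4038 - 24) = 90057/(-4062) = 90057*(-1/4062) = -30019/1354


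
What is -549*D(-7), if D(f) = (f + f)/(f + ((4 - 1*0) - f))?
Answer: 3843/2 ≈ 1921.5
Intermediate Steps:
D(f) = f/2 (D(f) = (2*f)/(f + ((4 + 0) - f)) = (2*f)/(f + (4 - f)) = (2*f)/4 = (2*f)*(¼) = f/2)
-549*D(-7) = -549*(-7)/2 = -549*(-7/2) = 3843/2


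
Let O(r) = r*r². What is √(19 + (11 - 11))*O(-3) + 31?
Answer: 31 - 27*√19 ≈ -86.690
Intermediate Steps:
O(r) = r³
√(19 + (11 - 11))*O(-3) + 31 = √(19 + (11 - 11))*(-3)³ + 31 = √(19 + 0)*(-27) + 31 = √19*(-27) + 31 = -27*√19 + 31 = 31 - 27*√19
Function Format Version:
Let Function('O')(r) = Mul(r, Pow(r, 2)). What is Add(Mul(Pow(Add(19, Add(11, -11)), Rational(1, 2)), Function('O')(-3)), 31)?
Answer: Add(31, Mul(-27, Pow(19, Rational(1, 2)))) ≈ -86.690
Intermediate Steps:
Function('O')(r) = Pow(r, 3)
Add(Mul(Pow(Add(19, Add(11, -11)), Rational(1, 2)), Function('O')(-3)), 31) = Add(Mul(Pow(Add(19, Add(11, -11)), Rational(1, 2)), Pow(-3, 3)), 31) = Add(Mul(Pow(Add(19, 0), Rational(1, 2)), -27), 31) = Add(Mul(Pow(19, Rational(1, 2)), -27), 31) = Add(Mul(-27, Pow(19, Rational(1, 2))), 31) = Add(31, Mul(-27, Pow(19, Rational(1, 2))))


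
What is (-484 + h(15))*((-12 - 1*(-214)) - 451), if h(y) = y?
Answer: 116781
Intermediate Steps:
(-484 + h(15))*((-12 - 1*(-214)) - 451) = (-484 + 15)*((-12 - 1*(-214)) - 451) = -469*((-12 + 214) - 451) = -469*(202 - 451) = -469*(-249) = 116781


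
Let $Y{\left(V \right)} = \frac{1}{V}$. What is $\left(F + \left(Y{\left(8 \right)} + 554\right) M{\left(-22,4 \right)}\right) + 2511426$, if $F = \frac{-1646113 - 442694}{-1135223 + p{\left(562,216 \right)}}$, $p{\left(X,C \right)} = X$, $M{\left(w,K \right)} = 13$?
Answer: $\frac{22862343181913}{9077288} \approx 2.5186 \cdot 10^{6}$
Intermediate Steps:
$F = \frac{2088807}{1134661}$ ($F = \frac{-1646113 - 442694}{-1135223 + 562} = - \frac{2088807}{-1134661} = \left(-2088807\right) \left(- \frac{1}{1134661}\right) = \frac{2088807}{1134661} \approx 1.8409$)
$\left(F + \left(Y{\left(8 \right)} + 554\right) M{\left(-22,4 \right)}\right) + 2511426 = \left(\frac{2088807}{1134661} + \left(\frac{1}{8} + 554\right) 13\right) + 2511426 = \left(\frac{2088807}{1134661} + \frac{4433}{8} \cdot 13\right) + 2511426 = \left(\frac{2088807}{1134661} + \frac{57629}{8}\right) + 2511426 = \frac{65406089225}{9077288} + 2511426 = \frac{22862343181913}{9077288}$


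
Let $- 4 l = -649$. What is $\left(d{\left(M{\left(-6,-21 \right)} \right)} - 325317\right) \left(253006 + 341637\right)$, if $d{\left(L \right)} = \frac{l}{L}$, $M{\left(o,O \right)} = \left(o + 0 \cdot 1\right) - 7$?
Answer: $- \frac{10059654718519}{52} \approx -1.9345 \cdot 10^{11}$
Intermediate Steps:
$M{\left(o,O \right)} = -7 + o$ ($M{\left(o,O \right)} = \left(o + 0\right) - 7 = o - 7 = -7 + o$)
$l = \frac{649}{4}$ ($l = \left(- \frac{1}{4}\right) \left(-649\right) = \frac{649}{4} \approx 162.25$)
$d{\left(L \right)} = \frac{649}{4 L}$
$\left(d{\left(M{\left(-6,-21 \right)} \right)} - 325317\right) \left(253006 + 341637\right) = \left(\frac{649}{4 \left(-7 - 6\right)} - 325317\right) \left(253006 + 341637\right) = \left(\frac{649}{4 \left(-13\right)} - 325317\right) 594643 = \left(\frac{649}{4} \left(- \frac{1}{13}\right) - 325317\right) 594643 = \left(- \frac{649}{52} - 325317\right) 594643 = \left(- \frac{16917133}{52}\right) 594643 = - \frac{10059654718519}{52}$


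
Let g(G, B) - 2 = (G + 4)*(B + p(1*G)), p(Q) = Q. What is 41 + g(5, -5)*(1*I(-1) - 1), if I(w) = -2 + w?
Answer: 33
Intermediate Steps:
g(G, B) = 2 + (4 + G)*(B + G) (g(G, B) = 2 + (G + 4)*(B + 1*G) = 2 + (4 + G)*(B + G))
41 + g(5, -5)*(1*I(-1) - 1) = 41 + (2 + 5² + 4*(-5) + 4*5 - 5*5)*(1*(-2 - 1) - 1) = 41 + (2 + 25 - 20 + 20 - 25)*(1*(-3) - 1) = 41 + 2*(-3 - 1) = 41 + 2*(-4) = 41 - 8 = 33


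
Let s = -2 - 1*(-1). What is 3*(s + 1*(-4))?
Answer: -15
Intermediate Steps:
s = -1 (s = -2 + 1 = -1)
3*(s + 1*(-4)) = 3*(-1 + 1*(-4)) = 3*(-1 - 4) = 3*(-5) = -15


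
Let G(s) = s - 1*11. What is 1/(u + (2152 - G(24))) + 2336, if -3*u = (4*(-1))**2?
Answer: 14952739/6401 ≈ 2336.0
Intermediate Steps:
G(s) = -11 + s (G(s) = s - 11 = -11 + s)
u = -16/3 (u = -(4*(-1))**2/3 = -1/3*(-4)**2 = -1/3*16 = -16/3 ≈ -5.3333)
1/(u + (2152 - G(24))) + 2336 = 1/(-16/3 + (2152 - (-11 + 24))) + 2336 = 1/(-16/3 + (2152 - 1*13)) + 2336 = 1/(-16/3 + (2152 - 13)) + 2336 = 1/(-16/3 + 2139) + 2336 = 1/(6401/3) + 2336 = 3/6401 + 2336 = 14952739/6401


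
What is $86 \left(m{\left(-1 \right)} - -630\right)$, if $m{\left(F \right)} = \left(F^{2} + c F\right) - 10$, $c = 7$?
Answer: $52804$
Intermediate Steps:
$m{\left(F \right)} = -10 + F^{2} + 7 F$ ($m{\left(F \right)} = \left(F^{2} + 7 F\right) - 10 = -10 + F^{2} + 7 F$)
$86 \left(m{\left(-1 \right)} - -630\right) = 86 \left(\left(-10 + \left(-1\right)^{2} + 7 \left(-1\right)\right) - -630\right) = 86 \left(\left(-10 + 1 - 7\right) + 630\right) = 86 \left(-16 + 630\right) = 86 \cdot 614 = 52804$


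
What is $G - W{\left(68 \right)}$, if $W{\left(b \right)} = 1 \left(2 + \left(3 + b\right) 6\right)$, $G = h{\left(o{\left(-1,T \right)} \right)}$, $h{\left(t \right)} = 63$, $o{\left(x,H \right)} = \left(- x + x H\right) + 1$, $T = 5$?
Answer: $-365$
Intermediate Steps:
$o{\left(x,H \right)} = 1 - x + H x$ ($o{\left(x,H \right)} = \left(- x + H x\right) + 1 = 1 - x + H x$)
$G = 63$
$W{\left(b \right)} = 20 + 6 b$ ($W{\left(b \right)} = 1 \left(2 + \left(18 + 6 b\right)\right) = 1 \left(20 + 6 b\right) = 20 + 6 b$)
$G - W{\left(68 \right)} = 63 - \left(20 + 6 \cdot 68\right) = 63 - \left(20 + 408\right) = 63 - 428 = -365$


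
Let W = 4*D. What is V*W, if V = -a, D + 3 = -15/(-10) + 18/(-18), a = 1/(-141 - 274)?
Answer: -2/83 ≈ -0.024096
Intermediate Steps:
a = -1/415 (a = 1/(-415) = -1/415 ≈ -0.0024096)
D = -5/2 (D = -3 + (-15/(-10) + 18/(-18)) = -3 + (-15*(-⅒) + 18*(-1/18)) = -3 + (3/2 - 1) = -3 + ½ = -5/2 ≈ -2.5000)
W = -10 (W = 4*(-5/2) = -10)
V = 1/415 (V = -1*(-1/415) = 1/415 ≈ 0.0024096)
V*W = (1/415)*(-10) = -2/83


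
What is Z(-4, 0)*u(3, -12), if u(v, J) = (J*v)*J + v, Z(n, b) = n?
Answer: -1740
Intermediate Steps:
u(v, J) = v + v*J² (u(v, J) = v*J² + v = v + v*J²)
Z(-4, 0)*u(3, -12) = -12*(1 + (-12)²) = -12*(1 + 144) = -12*145 = -4*435 = -1740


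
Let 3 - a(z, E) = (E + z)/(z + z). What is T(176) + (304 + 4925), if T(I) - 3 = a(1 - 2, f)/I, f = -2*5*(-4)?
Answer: 1841709/352 ≈ 5232.1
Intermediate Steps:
f = 40 (f = -10*(-4) = 40)
a(z, E) = 3 - (E + z)/(2*z) (a(z, E) = 3 - (E + z)/(z + z) = 3 - (E + z)/(2*z))
T(I) = 3 + 45/(2*I) (T(I) = 3 + ((-1*40 + 5*(1 - 2))/(2*(1 - 2)))/I = 3 + ((½)*(-40 + 5*(-1))/(-1))/I = 3 + ((½)*(-1)*(-40 - 5))/I = 3 + ((½)*(-1)*(-45))/I = 3 + 45/(2*I))
T(176) + (304 + 4925) = (3 + (45/2)/176) + (304 + 4925) = (3 + (45/2)*(1/176)) + 5229 = (3 + 45/352) + 5229 = 1101/352 + 5229 = 1841709/352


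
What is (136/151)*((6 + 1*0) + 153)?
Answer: 21624/151 ≈ 143.21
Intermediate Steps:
(136/151)*((6 + 1*0) + 153) = (136*(1/151))*((6 + 0) + 153) = 136*(6 + 153)/151 = (136/151)*159 = 21624/151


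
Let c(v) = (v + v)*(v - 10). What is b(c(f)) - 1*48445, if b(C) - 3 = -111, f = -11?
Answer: -48553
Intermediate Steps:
c(v) = 2*v*(-10 + v) (c(v) = (2*v)*(-10 + v) = 2*v*(-10 + v))
b(C) = -108 (b(C) = 3 - 111 = -108)
b(c(f)) - 1*48445 = -108 - 1*48445 = -108 - 48445 = -48553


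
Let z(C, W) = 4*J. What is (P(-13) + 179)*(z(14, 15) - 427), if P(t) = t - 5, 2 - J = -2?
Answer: -66171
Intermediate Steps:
J = 4 (J = 2 - 1*(-2) = 2 + 2 = 4)
z(C, W) = 16 (z(C, W) = 4*4 = 16)
P(t) = -5 + t
(P(-13) + 179)*(z(14, 15) - 427) = ((-5 - 13) + 179)*(16 - 427) = (-18 + 179)*(-411) = 161*(-411) = -66171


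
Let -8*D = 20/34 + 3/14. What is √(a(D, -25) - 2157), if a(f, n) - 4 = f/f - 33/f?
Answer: 10*I*√665062/191 ≈ 42.697*I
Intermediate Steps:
D = -191/1904 (D = -(20/34 + 3/14)/8 = -(20*(1/34) + 3*(1/14))/8 = -(10/17 + 3/14)/8 = -⅛*191/238 = -191/1904 ≈ -0.10032)
a(f, n) = 5 - 33/f (a(f, n) = 4 + (f/f - 33/f) = 4 + (1 - 33/f) = 5 - 33/f)
√(a(D, -25) - 2157) = √((5 - 33/(-191/1904)) - 2157) = √((5 - 33*(-1904/191)) - 2157) = √((5 + 62832/191) - 2157) = √(63787/191 - 2157) = √(-348200/191) = 10*I*√665062/191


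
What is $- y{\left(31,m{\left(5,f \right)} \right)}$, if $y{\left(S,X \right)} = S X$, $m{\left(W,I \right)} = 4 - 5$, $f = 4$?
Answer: $31$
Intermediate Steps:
$m{\left(W,I \right)} = -1$
$- y{\left(31,m{\left(5,f \right)} \right)} = - 31 \left(-1\right) = \left(-1\right) \left(-31\right) = 31$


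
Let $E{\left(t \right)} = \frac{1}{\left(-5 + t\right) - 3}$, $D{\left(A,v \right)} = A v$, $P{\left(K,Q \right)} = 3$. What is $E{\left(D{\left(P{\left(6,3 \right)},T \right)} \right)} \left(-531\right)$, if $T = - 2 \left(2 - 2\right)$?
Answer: $\frac{531}{8} \approx 66.375$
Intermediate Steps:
$T = 0$ ($T = \left(-2\right) 0 = 0$)
$E{\left(t \right)} = \frac{1}{-8 + t}$
$E{\left(D{\left(P{\left(6,3 \right)},T \right)} \right)} \left(-531\right) = \frac{1}{-8 + 3 \cdot 0} \left(-531\right) = \frac{1}{-8 + 0} \left(-531\right) = \frac{1}{-8} \left(-531\right) = \left(- \frac{1}{8}\right) \left(-531\right) = \frac{531}{8}$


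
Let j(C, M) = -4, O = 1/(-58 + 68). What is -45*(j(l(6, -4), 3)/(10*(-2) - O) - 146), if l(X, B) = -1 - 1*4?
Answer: 439590/67 ≈ 6561.0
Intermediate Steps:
O = ⅒ (O = 1/10 = ⅒ ≈ 0.10000)
l(X, B) = -5 (l(X, B) = -1 - 4 = -5)
-45*(j(l(6, -4), 3)/(10*(-2) - O) - 146) = -45*(-4/(10*(-2) - 1*⅒) - 146) = -45*(-4/(-20 - ⅒) - 146) = -45*(-4/(-201/10) - 146) = -45*(-4*(-10/201) - 146) = -45*(40/201 - 146) = -45*(-29306/201) = 439590/67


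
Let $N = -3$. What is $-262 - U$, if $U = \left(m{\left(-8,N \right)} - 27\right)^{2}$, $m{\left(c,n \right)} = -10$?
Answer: $-1631$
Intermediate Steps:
$U = 1369$ ($U = \left(-10 - 27\right)^{2} = \left(-37\right)^{2} = 1369$)
$-262 - U = -262 - 1369 = -1631$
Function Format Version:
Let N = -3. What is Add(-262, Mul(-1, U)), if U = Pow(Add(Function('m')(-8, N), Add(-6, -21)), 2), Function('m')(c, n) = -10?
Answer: -1631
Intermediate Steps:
U = 1369 (U = Pow(Add(-10, Add(-6, -21)), 2) = Pow(Add(-10, -27), 2) = Pow(-37, 2) = 1369)
Add(-262, Mul(-1, U)) = Add(-262, Mul(-1, 1369)) = Add(-262, -1369) = -1631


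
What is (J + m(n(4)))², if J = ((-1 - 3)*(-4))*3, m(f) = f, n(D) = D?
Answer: 2704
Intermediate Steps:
J = 48 (J = -4*(-4)*3 = 16*3 = 48)
(J + m(n(4)))² = (48 + 4)² = 52² = 2704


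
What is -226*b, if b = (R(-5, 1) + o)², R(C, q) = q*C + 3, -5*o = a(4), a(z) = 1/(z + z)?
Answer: -741393/800 ≈ -926.74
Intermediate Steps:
a(z) = 1/(2*z)
o = -1/40 (o = -1/(10*4) = -⅕*⅛ = -1/40 ≈ -0.025000)
R(C, q) = 3 + C*q (R(C, q) = C*q + 3 = 3 + C*q)
b = 6561/1600 (b = ((3 - 5*1) - 1/40)² = ((3 - 5) - 1/40)² = (-2 - 1/40)² = (-81/40)² = 6561/1600 ≈ 4.1006)
-226*b = -226*6561/1600 = -741393/800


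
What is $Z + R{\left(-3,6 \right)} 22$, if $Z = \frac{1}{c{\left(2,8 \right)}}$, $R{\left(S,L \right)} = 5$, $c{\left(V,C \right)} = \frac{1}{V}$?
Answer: $112$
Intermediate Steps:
$Z = 2$ ($Z = \frac{1}{\frac{1}{2}} = 2$)
$Z + R{\left(-3,6 \right)} 22 = 2 + 5 \cdot 22 = 2 + 110 = 112$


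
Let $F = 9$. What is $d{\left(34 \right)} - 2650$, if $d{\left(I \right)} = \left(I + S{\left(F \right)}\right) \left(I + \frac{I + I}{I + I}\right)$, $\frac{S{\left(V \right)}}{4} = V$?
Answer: $-200$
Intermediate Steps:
$S{\left(V \right)} = 4 V$
$d{\left(I \right)} = \left(1 + I\right) \left(36 + I\right)$ ($d{\left(I \right)} = \left(I + 4 \cdot 9\right) \left(I + \frac{I + I}{I + I}\right) = \left(I + 36\right) \left(I + \frac{2 I}{2 I}\right) = \left(36 + I\right) \left(I + 2 I \frac{1}{2 I}\right) = \left(36 + I\right) \left(I + 1\right) = \left(36 + I\right) \left(1 + I\right) = \left(1 + I\right) \left(36 + I\right)$)
$d{\left(34 \right)} - 2650 = \left(36 + 34^{2} + 37 \cdot 34\right) - 2650 = \left(36 + 1156 + 1258\right) - 2650 = 2450 - 2650 = -200$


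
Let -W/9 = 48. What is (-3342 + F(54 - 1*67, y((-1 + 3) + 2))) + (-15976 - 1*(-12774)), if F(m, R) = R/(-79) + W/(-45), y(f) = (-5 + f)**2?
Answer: -2581093/395 ≈ -6534.4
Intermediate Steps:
W = -432 (W = -9*48 = -432)
F(m, R) = 48/5 - R/79 (F(m, R) = R/(-79) - 432/(-45) = R*(-1/79) - 432*(-1/45) = -R/79 + 48/5 = 48/5 - R/79)
(-3342 + F(54 - 1*67, y((-1 + 3) + 2))) + (-15976 - 1*(-12774)) = (-3342 + (48/5 - (-5 + ((-1 + 3) + 2))**2/79)) + (-15976 - 1*(-12774)) = (-3342 + (48/5 - (-5 + (2 + 2))**2/79)) + (-15976 + 12774) = (-3342 + (48/5 - (-5 + 4)**2/79)) - 3202 = (-3342 + (48/5 - 1/79*(-1)**2)) - 3202 = (-3342 + (48/5 - 1/79*1)) - 3202 = (-3342 + (48/5 - 1/79)) - 3202 = (-3342 + 3787/395) - 3202 = -1316303/395 - 3202 = -2581093/395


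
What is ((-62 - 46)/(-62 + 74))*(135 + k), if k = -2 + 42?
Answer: -1575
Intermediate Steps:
k = 40
((-62 - 46)/(-62 + 74))*(135 + k) = ((-62 - 46)/(-62 + 74))*(135 + 40) = -108/12*175 = -108*1/12*175 = -9*175 = -1575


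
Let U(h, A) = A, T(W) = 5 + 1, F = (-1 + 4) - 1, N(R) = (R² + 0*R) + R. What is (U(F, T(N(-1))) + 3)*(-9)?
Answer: -81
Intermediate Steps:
N(R) = R + R² (N(R) = (R² + 0) + R = R² + R = R + R²)
F = 2 (F = 3 - 1 = 2)
T(W) = 6
(U(F, T(N(-1))) + 3)*(-9) = (6 + 3)*(-9) = 9*(-9) = -81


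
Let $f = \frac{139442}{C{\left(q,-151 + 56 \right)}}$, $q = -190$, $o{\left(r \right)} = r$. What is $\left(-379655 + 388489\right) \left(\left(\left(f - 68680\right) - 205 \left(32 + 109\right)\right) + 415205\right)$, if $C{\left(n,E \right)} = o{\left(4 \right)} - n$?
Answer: $\frac{272783858074}{97} \approx 2.8122 \cdot 10^{9}$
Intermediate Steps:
$C{\left(n,E \right)} = 4 - n$
$f = \frac{69721}{97}$ ($f = \frac{139442}{4 - -190} = \frac{139442}{4 + 190} = \frac{139442}{194} = 139442 \cdot \frac{1}{194} = \frac{69721}{97} \approx 718.77$)
$\left(-379655 + 388489\right) \left(\left(\left(f - 68680\right) - 205 \left(32 + 109\right)\right) + 415205\right) = \left(-379655 + 388489\right) \left(\left(\left(\frac{69721}{97} - 68680\right) - 205 \left(32 + 109\right)\right) + 415205\right) = 8834 \left(\left(- \frac{6592239}{97} - 28905\right) + 415205\right) = 8834 \left(- \frac{9396024}{97} + 415205\right) = 8834 \cdot \frac{30878861}{97} = \frac{272783858074}{97}$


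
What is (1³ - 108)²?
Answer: 11449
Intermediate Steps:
(1³ - 108)² = (1 - 108)² = (-107)² = 11449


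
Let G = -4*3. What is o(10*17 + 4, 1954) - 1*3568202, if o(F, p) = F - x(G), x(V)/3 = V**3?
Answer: -3562844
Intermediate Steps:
G = -12
x(V) = 3*V**3
o(F, p) = 5184 + F (o(F, p) = F - 3*(-12)**3 = F - 3*(-1728) = F - 1*(-5184) = F + 5184 = 5184 + F)
o(10*17 + 4, 1954) - 1*3568202 = (5184 + (10*17 + 4)) - 1*3568202 = (5184 + (170 + 4)) - 3568202 = (5184 + 174) - 3568202 = 5358 - 3568202 = -3562844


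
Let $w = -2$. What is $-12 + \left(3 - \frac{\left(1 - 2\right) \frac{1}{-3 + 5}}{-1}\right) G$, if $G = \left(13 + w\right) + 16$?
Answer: $\frac{111}{2} \approx 55.5$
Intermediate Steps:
$G = 27$ ($G = \left(13 - 2\right) + 16 = 11 + 16 = 27$)
$-12 + \left(3 - \frac{\left(1 - 2\right) \frac{1}{-3 + 5}}{-1}\right) G = -12 + \left(3 - \frac{\left(1 - 2\right) \frac{1}{-3 + 5}}{-1}\right) 27 = -12 + \left(3 - - \frac{1}{2} \left(-1\right)\right) 27 = -12 + \left(3 - \left(-1\right) \frac{1}{2} \left(-1\right)\right) 27 = -12 + \left(3 - \left(- \frac{1}{2}\right) \left(-1\right)\right) 27 = -12 + \left(3 - \frac{1}{2}\right) 27 = -12 + \frac{5}{2} \cdot 27 = -12 + \frac{135}{2} = \frac{111}{2}$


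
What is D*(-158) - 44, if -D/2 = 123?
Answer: 38824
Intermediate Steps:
D = -246 (D = -2*123 = -246)
D*(-158) - 44 = -246*(-158) - 44 = 38868 - 44 = 38824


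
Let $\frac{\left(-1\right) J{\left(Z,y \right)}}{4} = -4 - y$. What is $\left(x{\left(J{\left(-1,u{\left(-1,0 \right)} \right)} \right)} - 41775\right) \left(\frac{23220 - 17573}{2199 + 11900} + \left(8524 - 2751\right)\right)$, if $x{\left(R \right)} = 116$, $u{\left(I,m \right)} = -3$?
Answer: $- \frac{3391008189666}{14099} \approx -2.4051 \cdot 10^{8}$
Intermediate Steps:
$J{\left(Z,y \right)} = 16 + 4 y$ ($J{\left(Z,y \right)} = - 4 \left(-4 - y\right) = 16 + 4 y$)
$\left(x{\left(J{\left(-1,u{\left(-1,0 \right)} \right)} \right)} - 41775\right) \left(\frac{23220 - 17573}{2199 + 11900} + \left(8524 - 2751\right)\right) = \left(116 - 41775\right) \left(\frac{23220 - 17573}{2199 + 11900} + \left(8524 - 2751\right)\right) = - 41659 \left(\frac{5647}{14099} + 5773\right) = \left(-41659\right) \frac{81399174}{14099} = - \frac{3391008189666}{14099}$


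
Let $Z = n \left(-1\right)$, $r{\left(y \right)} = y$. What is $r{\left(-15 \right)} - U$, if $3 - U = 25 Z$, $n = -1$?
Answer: $7$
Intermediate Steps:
$Z = 1$ ($Z = \left(-1\right) \left(-1\right) = 1$)
$U = -22$ ($U = 3 - 25 \cdot 1 = 3 - 25 = -22$)
$r{\left(-15 \right)} - U = -15 - -22 = -15 + 22 = 7$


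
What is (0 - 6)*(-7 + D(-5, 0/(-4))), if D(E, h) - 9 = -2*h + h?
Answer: -12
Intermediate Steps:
D(E, h) = 9 - h (D(E, h) = 9 + (-2*h + h) = 9 - h)
(0 - 6)*(-7 + D(-5, 0/(-4))) = (0 - 6)*(-7 + (9 - 0/(-4))) = -6*(-7 + (9 - 0*(-1)/4)) = -6*(-7 + (9 - 1*0)) = -6*(-7 + (9 + 0)) = -6*(-7 + 9) = -6*2 = -12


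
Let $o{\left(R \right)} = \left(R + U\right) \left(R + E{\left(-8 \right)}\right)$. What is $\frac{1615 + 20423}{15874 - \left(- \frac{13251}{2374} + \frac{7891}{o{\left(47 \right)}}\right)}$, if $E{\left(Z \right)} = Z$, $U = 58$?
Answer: $\frac{16480236780}{11873468987} \approx 1.388$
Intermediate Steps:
$o{\left(R \right)} = \left(-8 + R\right) \left(58 + R\right)$ ($o{\left(R \right)} = \left(R + 58\right) \left(R - 8\right) = \left(58 + R\right) \left(-8 + R\right) = \left(-8 + R\right) \left(58 + R\right)$)
$\frac{1615 + 20423}{15874 - \left(- \frac{13251}{2374} + \frac{7891}{o{\left(47 \right)}}\right)} = \frac{1615 + 20423}{15874 - \left(- \frac{13251}{2374} + \frac{7891}{-464 + 47^{2} + 50 \cdot 47}\right)} = \frac{22038}{15874 - \left(- \frac{13251}{2374} + \frac{7891}{-464 + 2209 + 2350}\right)} = \frac{22038}{15874 + \left(\frac{13251}{2374} - \frac{7891}{4095}\right)} = \frac{22038}{15874 + \left(\frac{13251}{2374} - \frac{607}{315}\right)} = \frac{22038}{15874 + \frac{2733047}{747810}} = \frac{22038}{\frac{11873468987}{747810}} = 22038 \cdot \frac{747810}{11873468987} = \frac{16480236780}{11873468987}$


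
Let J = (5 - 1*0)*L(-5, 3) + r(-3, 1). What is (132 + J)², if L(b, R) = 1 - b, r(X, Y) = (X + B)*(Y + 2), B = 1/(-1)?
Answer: 22500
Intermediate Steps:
B = -1
r(X, Y) = (-1 + X)*(2 + Y) (r(X, Y) = (X - 1)*(Y + 2) = (-1 + X)*(2 + Y))
J = 18 (J = (5 - 1*0)*(1 - 1*(-5)) + (-2 - 1*1 + 2*(-3) - 3*1) = (5 + 0)*(1 + 5) + (-2 - 1 - 6 - 3) = 5*6 - 12 = 30 - 12 = 18)
(132 + J)² = (132 + 18)² = 150² = 22500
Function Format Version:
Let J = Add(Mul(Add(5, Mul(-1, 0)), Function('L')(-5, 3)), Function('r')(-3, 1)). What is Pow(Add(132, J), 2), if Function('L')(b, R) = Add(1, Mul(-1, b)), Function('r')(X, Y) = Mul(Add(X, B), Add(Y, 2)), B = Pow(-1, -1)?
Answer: 22500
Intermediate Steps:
B = -1
Function('r')(X, Y) = Mul(Add(-1, X), Add(2, Y)) (Function('r')(X, Y) = Mul(Add(X, -1), Add(Y, 2)) = Mul(Add(-1, X), Add(2, Y)))
J = 18 (J = Add(Mul(Add(5, Mul(-1, 0)), Add(1, Mul(-1, -5))), Add(-2, Mul(-1, 1), Mul(2, -3), Mul(-3, 1))) = Add(Mul(Add(5, 0), Add(1, 5)), Add(-2, -1, -6, -3)) = Add(Mul(5, 6), -12) = Add(30, -12) = 18)
Pow(Add(132, J), 2) = Pow(Add(132, 18), 2) = Pow(150, 2) = 22500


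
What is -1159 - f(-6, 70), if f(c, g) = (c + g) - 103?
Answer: -1120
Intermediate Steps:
f(c, g) = -103 + c + g
-1159 - f(-6, 70) = -1159 - (-103 - 6 + 70) = -1159 - 1*(-39) = -1159 + 39 = -1120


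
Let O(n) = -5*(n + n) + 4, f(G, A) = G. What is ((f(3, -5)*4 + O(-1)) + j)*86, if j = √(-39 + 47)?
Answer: 2236 + 172*√2 ≈ 2479.2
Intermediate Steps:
O(n) = 4 - 10*n (O(n) = -10*n + 4 = 4 - 10*n)
j = 2*√2 (j = √8 = 2*√2 ≈ 2.8284)
((f(3, -5)*4 + O(-1)) + j)*86 = ((3*4 + (4 - 10*(-1))) + 2*√2)*86 = ((12 + (4 + 10)) + 2*√2)*86 = ((12 + 14) + 2*√2)*86 = (26 + 2*√2)*86 = 2236 + 172*√2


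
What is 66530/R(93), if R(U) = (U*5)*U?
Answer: 13306/8649 ≈ 1.5384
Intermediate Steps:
R(U) = 5*U**2 (R(U) = (5*U)*U = 5*U**2)
66530/R(93) = 66530/((5*93**2)) = 66530/((5*8649)) = 66530/43245 = 66530*(1/43245) = 13306/8649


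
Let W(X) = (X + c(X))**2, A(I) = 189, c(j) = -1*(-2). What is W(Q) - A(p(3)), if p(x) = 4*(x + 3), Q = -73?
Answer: 4852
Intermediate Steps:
c(j) = 2
p(x) = 12 + 4*x (p(x) = 4*(3 + x) = 12 + 4*x)
W(X) = (2 + X)**2 (W(X) = (X + 2)**2 = (2 + X)**2)
W(Q) - A(p(3)) = (2 - 73)**2 - 1*189 = (-71)**2 - 189 = 5041 - 189 = 4852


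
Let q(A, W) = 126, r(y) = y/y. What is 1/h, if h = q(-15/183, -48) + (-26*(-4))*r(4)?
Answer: 1/230 ≈ 0.0043478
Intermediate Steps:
r(y) = 1
h = 230 (h = 126 - 26*(-4)*1 = 126 + 104*1 = 126 + 104 = 230)
1/h = 1/230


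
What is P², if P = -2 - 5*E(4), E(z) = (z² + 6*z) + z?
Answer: 49284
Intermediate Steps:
E(z) = z² + 7*z
P = -222 (P = -2 - 20*(7 + 4) = -2 - 20*11 = -2 - 5*44 = -2 - 220 = -222)
P² = (-222)² = 49284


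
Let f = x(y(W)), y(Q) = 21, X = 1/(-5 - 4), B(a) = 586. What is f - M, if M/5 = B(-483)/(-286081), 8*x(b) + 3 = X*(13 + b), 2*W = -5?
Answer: -17239981/20597832 ≈ -0.83698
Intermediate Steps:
X = -⅑ (X = 1/(-9) = -⅑ ≈ -0.11111)
W = -5/2 (W = (½)*(-5) = -5/2 ≈ -2.5000)
x(b) = -5/9 - b/72 (x(b) = -3/8 + (-(13 + b)/9)/8 = -3/8 + (-13/9 - b/9)/8 = -3/8 + (-13/72 - b/72) = -5/9 - b/72)
f = -61/72 (f = -5/9 - 1/72*21 = -5/9 - 7/24 = -61/72 ≈ -0.84722)
M = -2930/286081 (M = 5*(586/(-286081)) = 5*(586*(-1/286081)) = 5*(-586/286081) = -2930/286081 ≈ -0.010242)
f - M = -61/72 - 1*(-2930/286081) = -61/72 + 2930/286081 = -17239981/20597832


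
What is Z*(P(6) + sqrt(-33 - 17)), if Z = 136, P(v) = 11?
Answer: 1496 + 680*I*sqrt(2) ≈ 1496.0 + 961.67*I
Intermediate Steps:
Z*(P(6) + sqrt(-33 - 17)) = 136*(11 + sqrt(-33 - 17)) = 136*(11 + sqrt(-50)) = 136*(11 + 5*I*sqrt(2)) = 1496 + 680*I*sqrt(2)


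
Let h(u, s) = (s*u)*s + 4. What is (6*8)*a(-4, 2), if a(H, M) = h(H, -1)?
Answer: 0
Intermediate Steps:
h(u, s) = 4 + u*s**2 (h(u, s) = u*s**2 + 4 = 4 + u*s**2)
a(H, M) = 4 + H (a(H, M) = 4 + H*(-1)**2 = 4 + H*1 = 4 + H)
(6*8)*a(-4, 2) = (6*8)*(4 - 4) = 48*0 = 0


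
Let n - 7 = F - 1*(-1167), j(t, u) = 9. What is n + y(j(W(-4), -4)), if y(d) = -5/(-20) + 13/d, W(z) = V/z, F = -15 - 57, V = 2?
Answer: 39733/36 ≈ 1103.7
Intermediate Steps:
F = -72
W(z) = 2/z
n = 1102 (n = 7 + (-72 - 1*(-1167)) = 7 + (-72 + 1167) = 7 + 1095 = 1102)
y(d) = ¼ + 13/d (y(d) = -5*(-1/20) + 13/d = ¼ + 13/d)
n + y(j(W(-4), -4)) = 1102 + (¼)*(52 + 9)/9 = 1102 + (¼)*(⅑)*61 = 1102 + 61/36 = 39733/36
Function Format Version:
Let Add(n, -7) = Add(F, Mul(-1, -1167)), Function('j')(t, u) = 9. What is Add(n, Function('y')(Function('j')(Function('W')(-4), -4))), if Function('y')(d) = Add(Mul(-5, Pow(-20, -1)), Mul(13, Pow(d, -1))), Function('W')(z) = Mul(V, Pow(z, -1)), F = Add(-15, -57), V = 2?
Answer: Rational(39733, 36) ≈ 1103.7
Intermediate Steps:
F = -72
Function('W')(z) = Mul(2, Pow(z, -1))
n = 1102 (n = Add(7, Add(-72, Mul(-1, -1167))) = Add(7, Add(-72, 1167)) = Add(7, 1095) = 1102)
Function('y')(d) = Add(Rational(1, 4), Mul(13, Pow(d, -1))) (Function('y')(d) = Add(Mul(-5, Rational(-1, 20)), Mul(13, Pow(d, -1))) = Add(Rational(1, 4), Mul(13, Pow(d, -1))))
Add(n, Function('y')(Function('j')(Function('W')(-4), -4))) = Add(1102, Mul(Rational(1, 4), Pow(9, -1), Add(52, 9))) = Add(1102, Mul(Rational(1, 4), Rational(1, 9), 61)) = Add(1102, Rational(61, 36)) = Rational(39733, 36)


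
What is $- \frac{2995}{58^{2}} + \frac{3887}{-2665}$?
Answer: $- \frac{1619811}{689620} \approx -2.3488$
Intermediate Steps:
$- \frac{2995}{58^{2}} + \frac{3887}{-2665} = - \frac{2995}{3364} + 3887 \left(- \frac{1}{2665}\right) = \left(-2995\right) \frac{1}{3364} - \frac{299}{205} = - \frac{2995}{3364} - \frac{299}{205} = - \frac{1619811}{689620}$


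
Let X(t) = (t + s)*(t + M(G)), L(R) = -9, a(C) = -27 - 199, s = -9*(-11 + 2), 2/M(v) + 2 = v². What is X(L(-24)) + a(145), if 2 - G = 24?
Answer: -210562/241 ≈ -873.70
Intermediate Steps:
G = -22 (G = 2 - 1*24 = 2 - 24 = -22)
M(v) = 2/(-2 + v²)
s = 81 (s = -9*(-9) = 81)
a(C) = -226
X(t) = (81 + t)*(1/241 + t) (X(t) = (t + 81)*(t + 2/(-2 + (-22)²)) = (81 + t)*(t + 2/(-2 + 484)) = (81 + t)*(t + 2/482) = (81 + t)*(t + 2*(1/482)) = (81 + t)*(t + 1/241) = (81 + t)*(1/241 + t))
X(L(-24)) + a(145) = (81/241 + (-9)² + (19522/241)*(-9)) - 226 = (81/241 + 81 - 175698/241) - 226 = -156096/241 - 226 = -210562/241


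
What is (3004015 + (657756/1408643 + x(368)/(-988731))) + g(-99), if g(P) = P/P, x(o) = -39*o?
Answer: 1394633678990585500/464256334011 ≈ 3.0040e+6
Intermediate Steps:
g(P) = 1
(3004015 + (657756/1408643 + x(368)/(-988731))) + g(-99) = (3004015 + (657756/1408643 - 39*368/(-988731))) + 1 = (3004015 + (657756*(1/1408643) - 14352*(-1/988731))) + 1 = (3004015 + (657756/1408643 + 4784/329577)) + 1 = (3004015 + 223520197324/464256334011) + 1 = 1394633214734251489/464256334011 + 1 = 1394633678990585500/464256334011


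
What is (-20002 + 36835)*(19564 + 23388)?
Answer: 723011016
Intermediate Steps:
(-20002 + 36835)*(19564 + 23388) = 16833*42952 = 723011016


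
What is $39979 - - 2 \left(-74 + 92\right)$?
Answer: $40015$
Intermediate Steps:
$39979 - - 2 \left(-74 + 92\right) = 39979 - \left(-2\right) 18 = 39979 - -36 = 39979 + 36 = 40015$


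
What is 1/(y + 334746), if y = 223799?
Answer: 1/558545 ≈ 1.7904e-6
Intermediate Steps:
1/(y + 334746) = 1/(223799 + 334746) = 1/558545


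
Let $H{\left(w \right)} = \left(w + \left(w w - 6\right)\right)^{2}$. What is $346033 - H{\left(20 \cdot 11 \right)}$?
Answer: $-2362974963$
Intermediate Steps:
$H{\left(w \right)} = \left(-6 + w + w^{2}\right)^{2}$ ($H{\left(w \right)} = \left(w + \left(w^{2} - 6\right)\right)^{2} = \left(w + \left(-6 + w^{2}\right)\right)^{2} = \left(-6 + w + w^{2}\right)^{2}$)
$346033 - H{\left(20 \cdot 11 \right)} = 346033 - \left(-6 + 20 \cdot 11 + \left(20 \cdot 11\right)^{2}\right)^{2} = 346033 - \left(-6 + 220 + 220^{2}\right)^{2} = 346033 - \left(-6 + 220 + 48400\right)^{2} = 346033 - 48614^{2} = 346033 - 2363320996 = -2362974963$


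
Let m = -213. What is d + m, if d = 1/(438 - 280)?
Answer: -33653/158 ≈ -212.99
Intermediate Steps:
d = 1/158 ≈ 0.0063291
d + m = 1/158 - 213 = -33653/158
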